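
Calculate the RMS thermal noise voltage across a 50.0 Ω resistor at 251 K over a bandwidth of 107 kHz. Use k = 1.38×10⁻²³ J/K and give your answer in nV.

V_n = √(4kTRB)
4kTRB = 4 × 1.38×10⁻²³ × 251 × 5.00×10¹ × 1.07×10⁵ = 7.41×10⁻¹⁴ V²
V_n = √(7.41×10⁻¹⁴) = 2.72×10⁻⁷ V = 272 nV

272 nV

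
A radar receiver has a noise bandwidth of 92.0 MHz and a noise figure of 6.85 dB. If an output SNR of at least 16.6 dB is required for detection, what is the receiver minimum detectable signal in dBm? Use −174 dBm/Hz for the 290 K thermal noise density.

−70.9 dBm

Sensitivity = −174 + 10 log₁₀(B) + NF + SNR_min
= −174 + 79.64 + 6.85 + 16.6
= −70.91 dBm → −70.9 dBm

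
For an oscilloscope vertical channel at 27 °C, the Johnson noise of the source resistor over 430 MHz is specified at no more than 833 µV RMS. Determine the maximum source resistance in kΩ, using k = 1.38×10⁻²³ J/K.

T = 27 °C + 273.15 = 300.15 K
Johnson–Nyquist: V_n = √(4kTRB) ⇒ R = V_n² / (4kTB)
4kTB = 4 × 1.38×10⁻²³ × 300.15 × 4.30×10⁸ = 7.12×10⁻¹²
R = (8.33×10⁻⁴)² / 7.12×10⁻¹² = 9.74×10⁴ Ω = 97.4 kΩ

97.4 kΩ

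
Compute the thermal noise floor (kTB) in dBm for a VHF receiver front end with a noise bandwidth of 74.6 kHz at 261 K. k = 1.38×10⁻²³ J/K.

−125.7 dBm

P_n = kTB = 1.38×10⁻²³ × 261 × 7.46×10⁴ = 2.69×10⁻¹⁶ W
In dBm: 10 log₁₀(2.69×10⁻¹⁶ / 10⁻³) = −125.7 dBm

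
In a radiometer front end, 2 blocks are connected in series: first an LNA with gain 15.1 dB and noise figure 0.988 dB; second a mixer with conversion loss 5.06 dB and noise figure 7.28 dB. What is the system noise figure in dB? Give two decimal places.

1.43 dB

Convert to linear (a loss of L dB is a gain of −L dB): F_i = 10^(NF_i/10), G_i = 10^(G_i,dB/10)
  Stage 1: F_1 = 10^(0.988/10) = 1.255, G_1 = 10^(15.1/10) = 32.36
  Stage 2: F_2 = 10^(7.28/10) = 5.346, G_2 = 10^(−5.06/10) = 0.3119
Friis cascade:
  F = 1.255 + (5.346 − 1)/32.36 = 1.390
NF = 10 log₁₀(1.390) = 1.43 dB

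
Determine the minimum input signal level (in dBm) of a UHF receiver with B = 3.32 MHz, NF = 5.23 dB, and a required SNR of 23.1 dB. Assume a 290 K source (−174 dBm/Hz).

−80.5 dBm

Sensitivity = −174 + 10 log₁₀(B) + NF + SNR_min
= −174 + 65.21 + 5.23 + 23.1
= −80.46 dBm → −80.5 dBm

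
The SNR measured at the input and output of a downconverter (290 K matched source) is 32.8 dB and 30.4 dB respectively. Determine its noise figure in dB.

NF (dB) = SNR_in(dB) − SNR_out(dB) when the source is at T₀
NF = 32.8 − 30.4 = 2.4 dB

2.4 dB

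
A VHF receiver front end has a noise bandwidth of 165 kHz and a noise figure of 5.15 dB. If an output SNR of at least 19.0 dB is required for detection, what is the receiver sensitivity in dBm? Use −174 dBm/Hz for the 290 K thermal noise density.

Sensitivity = −174 + 10 log₁₀(B) + NF + SNR_min
= −174 + 52.17 + 5.15 + 19.0
= −97.68 dBm → −97.7 dBm

−97.7 dBm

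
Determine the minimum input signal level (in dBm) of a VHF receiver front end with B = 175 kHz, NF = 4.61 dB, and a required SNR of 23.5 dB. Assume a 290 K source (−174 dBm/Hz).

−93.5 dBm

Sensitivity = −174 + 10 log₁₀(B) + NF + SNR_min
= −174 + 52.43 + 4.61 + 23.5
= −93.46 dBm → −93.5 dBm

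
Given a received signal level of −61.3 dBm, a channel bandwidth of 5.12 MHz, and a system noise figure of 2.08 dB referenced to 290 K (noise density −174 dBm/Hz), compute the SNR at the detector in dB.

Noise floor: N = −174 + 10 log₁₀(B) + NF
10 log₁₀(5.12×10⁶) = 67.09 dB
N = −174 + 67.09 + 2.08 = −104.83 dBm
SNR = P_sig − N = −61.3 − (−104.83) = 43.53 dB → 43.5 dB

43.5 dB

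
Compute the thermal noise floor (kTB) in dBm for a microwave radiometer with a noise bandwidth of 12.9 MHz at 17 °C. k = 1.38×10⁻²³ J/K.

−102.9 dBm

T = 17 °C + 273.15 = 290.15 K
P_n = kTB = 1.38×10⁻²³ × 290.15 × 1.29×10⁷ = 5.17×10⁻¹⁴ W
In dBm: 10 log₁₀(5.17×10⁻¹⁴ / 10⁻³) = −102.9 dBm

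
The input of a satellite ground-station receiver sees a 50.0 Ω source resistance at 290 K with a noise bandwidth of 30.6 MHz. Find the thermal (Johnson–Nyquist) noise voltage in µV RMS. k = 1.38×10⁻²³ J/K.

V_n = √(4kTRB)
4kTRB = 4 × 1.38×10⁻²³ × 290 × 5.00×10¹ × 3.06×10⁷ = 2.45×10⁻¹¹ V²
V_n = √(2.45×10⁻¹¹) = 4.95×10⁻⁶ V = 4.95 µV

4.95 µV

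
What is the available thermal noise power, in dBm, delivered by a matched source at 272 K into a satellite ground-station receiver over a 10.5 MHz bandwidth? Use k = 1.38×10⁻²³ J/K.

−104.0 dBm

P_n = kTB = 1.38×10⁻²³ × 272 × 1.05×10⁷ = 3.94×10⁻¹⁴ W
In dBm: 10 log₁₀(3.94×10⁻¹⁴ / 10⁻³) = −104.0 dBm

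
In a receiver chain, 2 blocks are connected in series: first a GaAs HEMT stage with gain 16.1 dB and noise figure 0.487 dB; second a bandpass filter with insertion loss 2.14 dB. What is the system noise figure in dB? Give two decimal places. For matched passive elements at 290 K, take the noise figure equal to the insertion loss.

0.55 dB

Convert to linear (a loss of L dB is a gain of −L dB): F_i = 10^(NF_i/10), G_i = 10^(G_i,dB/10)
  Stage 1: F_1 = 10^(0.487/10) = 1.119, G_1 = 10^(16.1/10) = 40.74
  Stage 2: F_2 = 10^(2.14/10) = 1.637, G_2 = 10^(−2.14/10) = 0.6109
Friis cascade:
  F = 1.119 + (1.637 − 1)/40.74 = 1.134
NF = 10 log₁₀(1.134) = 0.55 dB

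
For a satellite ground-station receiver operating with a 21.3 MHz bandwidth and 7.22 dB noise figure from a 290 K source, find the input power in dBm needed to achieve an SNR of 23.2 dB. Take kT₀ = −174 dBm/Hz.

Sensitivity = −174 + 10 log₁₀(B) + NF + SNR_min
= −174 + 73.28 + 7.22 + 23.2
= −70.30 dBm → −70.3 dBm

−70.3 dBm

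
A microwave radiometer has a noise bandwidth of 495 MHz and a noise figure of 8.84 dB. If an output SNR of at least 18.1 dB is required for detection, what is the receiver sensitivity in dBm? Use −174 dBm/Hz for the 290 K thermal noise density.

−60.1 dBm

Sensitivity = −174 + 10 log₁₀(B) + NF + SNR_min
= −174 + 86.95 + 8.84 + 18.1
= −60.11 dBm → −60.1 dBm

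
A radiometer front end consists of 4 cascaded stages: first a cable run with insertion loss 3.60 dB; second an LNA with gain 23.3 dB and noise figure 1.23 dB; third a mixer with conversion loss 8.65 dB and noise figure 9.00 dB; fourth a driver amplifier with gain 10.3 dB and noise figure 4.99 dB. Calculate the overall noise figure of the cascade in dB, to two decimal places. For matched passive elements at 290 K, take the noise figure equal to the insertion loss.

5.16 dB

Convert to linear (a loss of L dB is a gain of −L dB): F_i = 10^(NF_i/10), G_i = 10^(G_i,dB/10)
  Stage 1: F_1 = 10^(3.60/10) = 2.291, G_1 = 10^(−3.60/10) = 0.4365
  Stage 2: F_2 = 10^(1.23/10) = 1.327, G_2 = 10^(23.3/10) = 213.8
  Stage 3: F_3 = 10^(9.00/10) = 7.943, G_3 = 10^(−8.65/10) = 0.1365
  Stage 4: F_4 = 10^(4.99/10) = 3.155, G_4 = 10^(10.3/10) = 10.72
Friis cascade:
  F = 2.291 + (1.327 − 1)/0.4365 + (7.943 − 1)/93.33 + (3.155 − 1)/12.74 = 3.285
NF = 10 log₁₀(3.285) = 5.16 dB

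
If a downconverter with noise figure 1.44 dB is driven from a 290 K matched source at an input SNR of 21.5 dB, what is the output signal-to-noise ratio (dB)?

20.06 dB

By definition F = SNR_in/SNR_out, so in dB: SNR_out = SNR_in − NF
SNR_out = 21.5 − 1.44 = 20.06 dB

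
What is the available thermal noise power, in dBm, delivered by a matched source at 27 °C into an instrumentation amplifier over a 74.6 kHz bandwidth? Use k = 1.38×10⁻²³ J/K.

T = 27 °C + 273.15 = 300.15 K
P_n = kTB = 1.38×10⁻²³ × 300.15 × 7.46×10⁴ = 3.09×10⁻¹⁶ W
In dBm: 10 log₁₀(3.09×10⁻¹⁶ / 10⁻³) = −125.1 dBm

−125.1 dBm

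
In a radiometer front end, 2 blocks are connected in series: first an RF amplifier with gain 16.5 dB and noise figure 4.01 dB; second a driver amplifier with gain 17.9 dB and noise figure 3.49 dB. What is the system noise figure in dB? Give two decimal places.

Convert to linear (a loss of L dB is a gain of −L dB): F_i = 10^(NF_i/10), G_i = 10^(G_i,dB/10)
  Stage 1: F_1 = 10^(4.01/10) = 2.518, G_1 = 10^(16.5/10) = 44.67
  Stage 2: F_2 = 10^(3.49/10) = 2.234, G_2 = 10^(17.9/10) = 61.66
Friis cascade:
  F = 2.518 + (2.234 − 1)/44.67 = 2.545
NF = 10 log₁₀(2.545) = 4.06 dB

4.06 dB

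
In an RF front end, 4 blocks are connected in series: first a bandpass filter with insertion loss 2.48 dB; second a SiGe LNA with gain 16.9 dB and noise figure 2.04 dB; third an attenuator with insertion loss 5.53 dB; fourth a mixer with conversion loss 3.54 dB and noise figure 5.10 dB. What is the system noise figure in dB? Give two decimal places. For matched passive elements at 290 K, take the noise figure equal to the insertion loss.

Convert to linear (a loss of L dB is a gain of −L dB): F_i = 10^(NF_i/10), G_i = 10^(G_i,dB/10)
  Stage 1: F_1 = 10^(2.48/10) = 1.770, G_1 = 10^(−2.48/10) = 0.5649
  Stage 2: F_2 = 10^(2.04/10) = 1.600, G_2 = 10^(16.9/10) = 48.98
  Stage 3: F_3 = 10^(5.53/10) = 3.573, G_3 = 10^(−5.53/10) = 0.2799
  Stage 4: F_4 = 10^(5.10/10) = 3.236, G_4 = 10^(−3.54/10) = 0.4426
Friis cascade:
  F = 1.770 + (1.600 − 1)/0.5649 + (3.573 − 1)/27.67 + (3.236 − 1)/7.745 = 3.213
NF = 10 log₁₀(3.213) = 5.07 dB

5.07 dB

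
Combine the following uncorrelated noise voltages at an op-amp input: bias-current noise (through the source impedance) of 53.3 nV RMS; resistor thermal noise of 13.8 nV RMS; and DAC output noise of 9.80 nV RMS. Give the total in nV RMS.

55.9 nV

Uncorrelated sources add in power (mean-square): V_tot = √(ΣV_i²)
V_tot = √[(5.33×10⁻⁸)² + (1.38×10⁻⁸)² + (9.80×10⁻⁹)²] = 5.59×10⁻⁸ V = 55.9 nV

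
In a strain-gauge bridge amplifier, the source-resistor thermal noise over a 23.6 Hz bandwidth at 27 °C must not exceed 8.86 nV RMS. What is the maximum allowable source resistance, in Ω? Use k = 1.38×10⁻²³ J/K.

201 Ω

T = 27 °C + 273.15 = 300.15 K
Johnson–Nyquist: V_n = √(4kTRB) ⇒ R = V_n² / (4kTB)
4kTB = 4 × 1.38×10⁻²³ × 300.15 × 2.36×10¹ = 3.91×10⁻¹⁹
R = (8.86×10⁻⁹)² / 3.91×10⁻¹⁹ = 2.01×10² Ω = 201 Ω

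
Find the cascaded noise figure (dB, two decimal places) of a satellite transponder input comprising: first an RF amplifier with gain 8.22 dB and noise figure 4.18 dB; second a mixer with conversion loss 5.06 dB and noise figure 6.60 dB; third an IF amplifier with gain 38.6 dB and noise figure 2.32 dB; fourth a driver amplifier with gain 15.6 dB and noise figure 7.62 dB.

5.44 dB

Convert to linear (a loss of L dB is a gain of −L dB): F_i = 10^(NF_i/10), G_i = 10^(G_i,dB/10)
  Stage 1: F_1 = 10^(4.18/10) = 2.618, G_1 = 10^(8.22/10) = 6.637
  Stage 2: F_2 = 10^(6.60/10) = 4.571, G_2 = 10^(−5.06/10) = 0.3119
  Stage 3: F_3 = 10^(2.32/10) = 1.706, G_3 = 10^(38.6/10) = 7244
  Stage 4: F_4 = 10^(7.62/10) = 5.781, G_4 = 10^(15.6/10) = 36.31
Friis cascade:
  F = 2.618 + (4.571 − 1)/6.637 + (1.706 − 1)/2.070 + (5.781 − 1)/1.500×10⁴ = 3.498
NF = 10 log₁₀(3.498) = 5.44 dB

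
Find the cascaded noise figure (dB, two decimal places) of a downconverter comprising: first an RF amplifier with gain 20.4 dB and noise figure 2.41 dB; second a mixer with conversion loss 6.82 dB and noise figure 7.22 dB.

Convert to linear (a loss of L dB is a gain of −L dB): F_i = 10^(NF_i/10), G_i = 10^(G_i,dB/10)
  Stage 1: F_1 = 10^(2.41/10) = 1.742, G_1 = 10^(20.4/10) = 109.6
  Stage 2: F_2 = 10^(7.22/10) = 5.272, G_2 = 10^(−6.82/10) = 0.2080
Friis cascade:
  F = 1.742 + (5.272 − 1)/109.6 = 1.781
NF = 10 log₁₀(1.781) = 2.51 dB

2.51 dB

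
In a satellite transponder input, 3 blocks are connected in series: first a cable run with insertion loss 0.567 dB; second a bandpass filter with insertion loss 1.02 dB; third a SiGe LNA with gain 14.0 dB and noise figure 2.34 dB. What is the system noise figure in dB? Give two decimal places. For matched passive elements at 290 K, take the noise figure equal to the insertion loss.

Convert to linear (a loss of L dB is a gain of −L dB): F_i = 10^(NF_i/10), G_i = 10^(G_i,dB/10)
  Stage 1: F_1 = 10^(0.567/10) = 1.139, G_1 = 10^(−0.567/10) = 0.8776
  Stage 2: F_2 = 10^(1.02/10) = 1.265, G_2 = 10^(−1.02/10) = 0.7907
  Stage 3: F_3 = 10^(2.34/10) = 1.714, G_3 = 10^(14.0/10) = 25.12
Friis cascade:
  F = 1.139 + (1.265 − 1)/0.8776 + (1.714 − 1)/0.6939 = 2.470
NF = 10 log₁₀(2.470) = 3.93 dB

3.93 dB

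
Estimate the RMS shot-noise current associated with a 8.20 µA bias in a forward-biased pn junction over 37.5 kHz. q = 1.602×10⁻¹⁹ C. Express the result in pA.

I_n = √(2qI·B)
2qI·B = 2 × 1.602×10⁻¹⁹ × 8.20×10⁻⁶ × 3.75×10⁴ = 9.85×10⁻²⁰ A²
I_n = √(9.85×10⁻²⁰) = 3.14×10⁻¹⁰ A = 314 pA

314 pA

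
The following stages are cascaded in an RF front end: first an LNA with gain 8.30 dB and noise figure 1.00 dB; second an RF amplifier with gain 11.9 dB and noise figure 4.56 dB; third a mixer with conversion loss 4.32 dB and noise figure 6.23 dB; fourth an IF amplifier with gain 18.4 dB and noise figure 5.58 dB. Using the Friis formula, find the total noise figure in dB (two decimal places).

2.13 dB

Convert to linear (a loss of L dB is a gain of −L dB): F_i = 10^(NF_i/10), G_i = 10^(G_i,dB/10)
  Stage 1: F_1 = 10^(1.00/10) = 1.259, G_1 = 10^(8.30/10) = 6.761
  Stage 2: F_2 = 10^(4.56/10) = 2.858, G_2 = 10^(11.9/10) = 15.49
  Stage 3: F_3 = 10^(6.23/10) = 4.198, G_3 = 10^(−4.32/10) = 0.3698
  Stage 4: F_4 = 10^(5.58/10) = 3.614, G_4 = 10^(18.4/10) = 69.18
Friis cascade:
  F = 1.259 + (2.858 − 1)/6.761 + (4.198 − 1)/104.7 + (3.614 − 1)/38.73 = 1.632
NF = 10 log₁₀(1.632) = 2.13 dB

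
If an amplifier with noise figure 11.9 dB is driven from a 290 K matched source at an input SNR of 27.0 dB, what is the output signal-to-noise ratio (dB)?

15.1 dB

By definition F = SNR_in/SNR_out, so in dB: SNR_out = SNR_in − NF
SNR_out = 27.0 − 11.9 = 15.1 dB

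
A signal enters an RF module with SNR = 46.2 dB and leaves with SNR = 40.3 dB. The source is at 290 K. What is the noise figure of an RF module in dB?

NF (dB) = SNR_in(dB) − SNR_out(dB) when the source is at T₀
NF = 46.2 − 40.3 = 5.9 dB

5.9 dB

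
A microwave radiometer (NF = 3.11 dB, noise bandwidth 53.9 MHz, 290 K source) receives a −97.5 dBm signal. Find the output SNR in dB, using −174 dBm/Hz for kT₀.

Noise floor: N = −174 + 10 log₁₀(B) + NF
10 log₁₀(5.39×10⁷) = 77.32 dB
N = −174 + 77.32 + 3.11 = −93.57 dBm
SNR = P_sig − N = −97.5 − (−93.57) = −3.93 dB → −3.9 dB

−3.9 dB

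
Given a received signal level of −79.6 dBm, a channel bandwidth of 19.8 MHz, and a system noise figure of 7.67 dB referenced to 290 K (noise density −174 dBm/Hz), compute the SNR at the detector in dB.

13.8 dB

Noise floor: N = −174 + 10 log₁₀(B) + NF
10 log₁₀(1.98×10⁷) = 72.97 dB
N = −174 + 72.97 + 7.67 = −93.36 dBm
SNR = P_sig − N = −79.6 − (−93.36) = 13.76 dB → 13.8 dB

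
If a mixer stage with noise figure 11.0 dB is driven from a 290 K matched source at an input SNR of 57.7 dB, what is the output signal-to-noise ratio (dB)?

By definition F = SNR_in/SNR_out, so in dB: SNR_out = SNR_in − NF
SNR_out = 57.7 − 11.0 = 46.7 dB

46.7 dB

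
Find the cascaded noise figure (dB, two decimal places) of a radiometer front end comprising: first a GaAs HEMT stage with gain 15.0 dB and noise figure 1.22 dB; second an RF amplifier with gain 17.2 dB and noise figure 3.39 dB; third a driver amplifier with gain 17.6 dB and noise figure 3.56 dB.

1.34 dB

Convert to linear (a loss of L dB is a gain of −L dB): F_i = 10^(NF_i/10), G_i = 10^(G_i,dB/10)
  Stage 1: F_1 = 10^(1.22/10) = 1.324, G_1 = 10^(15.0/10) = 31.62
  Stage 2: F_2 = 10^(3.39/10) = 2.183, G_2 = 10^(17.2/10) = 52.48
  Stage 3: F_3 = 10^(3.56/10) = 2.270, G_3 = 10^(17.6/10) = 57.54
Friis cascade:
  F = 1.324 + (2.183 − 1)/31.62 + (2.270 − 1)/1660 = 1.363
NF = 10 log₁₀(1.363) = 1.34 dB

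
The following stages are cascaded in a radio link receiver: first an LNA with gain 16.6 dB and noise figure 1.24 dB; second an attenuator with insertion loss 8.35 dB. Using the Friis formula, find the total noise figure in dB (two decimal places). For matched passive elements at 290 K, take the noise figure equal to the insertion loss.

Convert to linear (a loss of L dB is a gain of −L dB): F_i = 10^(NF_i/10), G_i = 10^(G_i,dB/10)
  Stage 1: F_1 = 10^(1.24/10) = 1.330, G_1 = 10^(16.6/10) = 45.71
  Stage 2: F_2 = 10^(8.35/10) = 6.839, G_2 = 10^(−8.35/10) = 0.1462
Friis cascade:
  F = 1.330 + (6.839 − 1)/45.71 = 1.458
NF = 10 log₁₀(1.458) = 1.64 dB

1.64 dB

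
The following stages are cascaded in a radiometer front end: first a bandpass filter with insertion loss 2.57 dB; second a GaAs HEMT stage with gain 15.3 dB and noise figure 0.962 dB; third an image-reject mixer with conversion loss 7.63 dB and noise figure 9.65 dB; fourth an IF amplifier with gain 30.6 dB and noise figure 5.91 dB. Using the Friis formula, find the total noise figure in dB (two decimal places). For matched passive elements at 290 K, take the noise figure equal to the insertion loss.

Convert to linear (a loss of L dB is a gain of −L dB): F_i = 10^(NF_i/10), G_i = 10^(G_i,dB/10)
  Stage 1: F_1 = 10^(2.57/10) = 1.807, G_1 = 10^(−2.57/10) = 0.5534
  Stage 2: F_2 = 10^(0.962/10) = 1.248, G_2 = 10^(15.3/10) = 33.88
  Stage 3: F_3 = 10^(9.65/10) = 9.226, G_3 = 10^(−7.63/10) = 0.1726
  Stage 4: F_4 = 10^(5.91/10) = 3.899, G_4 = 10^(30.6/10) = 1148
Friis cascade:
  F = 1.807 + (1.248 − 1)/0.5534 + (9.226 − 1)/18.75 + (3.899 − 1)/3.236 = 3.590
NF = 10 log₁₀(3.590) = 5.55 dB

5.55 dB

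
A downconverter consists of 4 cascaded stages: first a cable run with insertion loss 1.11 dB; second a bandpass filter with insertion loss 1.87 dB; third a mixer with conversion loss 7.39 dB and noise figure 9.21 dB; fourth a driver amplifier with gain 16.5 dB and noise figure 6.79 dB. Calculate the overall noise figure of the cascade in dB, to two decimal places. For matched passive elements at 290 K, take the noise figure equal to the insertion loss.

17.61 dB

Convert to linear (a loss of L dB is a gain of −L dB): F_i = 10^(NF_i/10), G_i = 10^(G_i,dB/10)
  Stage 1: F_1 = 10^(1.11/10) = 1.291, G_1 = 10^(−1.11/10) = 0.7745
  Stage 2: F_2 = 10^(1.87/10) = 1.538, G_2 = 10^(−1.87/10) = 0.6501
  Stage 3: F_3 = 10^(9.21/10) = 8.337, G_3 = 10^(−7.39/10) = 0.1824
  Stage 4: F_4 = 10^(6.79/10) = 4.775, G_4 = 10^(16.5/10) = 44.67
Friis cascade:
  F = 1.291 + (1.538 − 1)/0.7745 + (8.337 − 1)/0.5035 + (4.775 − 1)/0.09183 = 57.67
NF = 10 log₁₀(57.67) = 17.61 dB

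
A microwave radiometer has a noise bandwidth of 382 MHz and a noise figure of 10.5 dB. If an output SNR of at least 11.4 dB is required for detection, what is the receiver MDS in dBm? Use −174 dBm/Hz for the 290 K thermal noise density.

Sensitivity = −174 + 10 log₁₀(B) + NF + SNR_min
= −174 + 85.82 + 10.5 + 11.4
= −66.28 dBm → −66.3 dBm

−66.3 dBm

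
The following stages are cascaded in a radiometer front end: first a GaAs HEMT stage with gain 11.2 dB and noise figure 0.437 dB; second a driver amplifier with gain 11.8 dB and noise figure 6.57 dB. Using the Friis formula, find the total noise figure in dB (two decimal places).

1.38 dB

Convert to linear (a loss of L dB is a gain of −L dB): F_i = 10^(NF_i/10), G_i = 10^(G_i,dB/10)
  Stage 1: F_1 = 10^(0.437/10) = 1.106, G_1 = 10^(11.2/10) = 13.18
  Stage 2: F_2 = 10^(6.57/10) = 4.539, G_2 = 10^(11.8/10) = 15.14
Friis cascade:
  F = 1.106 + (4.539 − 1)/13.18 = 1.374
NF = 10 log₁₀(1.374) = 1.38 dB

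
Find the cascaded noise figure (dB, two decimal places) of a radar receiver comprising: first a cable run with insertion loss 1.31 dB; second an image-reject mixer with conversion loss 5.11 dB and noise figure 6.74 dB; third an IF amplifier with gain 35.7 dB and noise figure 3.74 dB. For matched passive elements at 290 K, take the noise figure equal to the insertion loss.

10.92 dB

Convert to linear (a loss of L dB is a gain of −L dB): F_i = 10^(NF_i/10), G_i = 10^(G_i,dB/10)
  Stage 1: F_1 = 10^(1.31/10) = 1.352, G_1 = 10^(−1.31/10) = 0.7396
  Stage 2: F_2 = 10^(6.74/10) = 4.721, G_2 = 10^(−5.11/10) = 0.3083
  Stage 3: F_3 = 10^(3.74/10) = 2.366, G_3 = 10^(35.7/10) = 3715
Friis cascade:
  F = 1.352 + (4.721 − 1)/0.7396 + (2.366 − 1)/0.2280 = 12.37
NF = 10 log₁₀(12.37) = 10.92 dB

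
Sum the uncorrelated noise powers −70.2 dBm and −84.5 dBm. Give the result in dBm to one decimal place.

−70.0 dBm

Convert to linear, add, convert back:
P₁ = 9.55×10⁻¹¹ W, P₂ = 3.55×10⁻¹² W
P_tot = 9.90×10⁻¹¹ W → 10 log₁₀(P_tot / 10⁻³) = −70.0 dBm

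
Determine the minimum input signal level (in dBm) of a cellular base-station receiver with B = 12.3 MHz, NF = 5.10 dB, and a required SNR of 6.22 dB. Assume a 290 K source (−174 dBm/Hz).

Sensitivity = −174 + 10 log₁₀(B) + NF + SNR_min
= −174 + 70.9 + 5.10 + 6.22
= −91.78 dBm → −91.8 dBm

−91.8 dBm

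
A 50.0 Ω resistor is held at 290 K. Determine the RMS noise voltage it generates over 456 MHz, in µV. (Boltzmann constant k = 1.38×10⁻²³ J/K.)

19.1 µV

V_n = √(4kTRB)
4kTRB = 4 × 1.38×10⁻²³ × 290 × 5.00×10¹ × 4.56×10⁸ = 3.65×10⁻¹⁰ V²
V_n = √(3.65×10⁻¹⁰) = 1.91×10⁻⁵ V = 19.1 µV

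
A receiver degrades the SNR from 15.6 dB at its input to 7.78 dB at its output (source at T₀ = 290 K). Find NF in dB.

7.82 dB

NF (dB) = SNR_in(dB) − SNR_out(dB) when the source is at T₀
NF = 15.6 − 7.78 = 7.82 dB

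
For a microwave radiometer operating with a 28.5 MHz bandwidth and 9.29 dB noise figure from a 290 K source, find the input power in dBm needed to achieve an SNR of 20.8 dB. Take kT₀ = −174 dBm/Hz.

−69.4 dBm

Sensitivity = −174 + 10 log₁₀(B) + NF + SNR_min
= −174 + 74.55 + 9.29 + 20.8
= −69.36 dBm → −69.4 dBm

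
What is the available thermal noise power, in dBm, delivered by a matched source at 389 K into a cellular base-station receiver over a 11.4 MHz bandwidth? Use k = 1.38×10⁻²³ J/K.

P_n = kTB = 1.38×10⁻²³ × 389 × 1.14×10⁷ = 6.12×10⁻¹⁴ W
In dBm: 10 log₁₀(6.12×10⁻¹⁴ / 10⁻³) = −102.1 dBm

−102.1 dBm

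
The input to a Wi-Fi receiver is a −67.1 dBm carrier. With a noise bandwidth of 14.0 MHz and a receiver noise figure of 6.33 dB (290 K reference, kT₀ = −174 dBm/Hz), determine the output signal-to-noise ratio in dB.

29.1 dB

Noise floor: N = −174 + 10 log₁₀(B) + NF
10 log₁₀(1.40×10⁷) = 71.46 dB
N = −174 + 71.46 + 6.33 = −96.21 dBm
SNR = P_sig − N = −67.1 − (−96.21) = 29.11 dB → 29.1 dB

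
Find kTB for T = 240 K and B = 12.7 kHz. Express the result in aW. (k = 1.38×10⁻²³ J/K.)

42.1 aW

P_n = kTB = 1.38×10⁻²³ × 240 × 1.27×10⁴ = 4.21×10⁻¹⁷ W = 42.1 aW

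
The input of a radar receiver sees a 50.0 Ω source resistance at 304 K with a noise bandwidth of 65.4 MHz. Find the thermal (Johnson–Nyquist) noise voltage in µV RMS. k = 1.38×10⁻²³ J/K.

7.41 µV

V_n = √(4kTRB)
4kTRB = 4 × 1.38×10⁻²³ × 304 × 5.00×10¹ × 6.54×10⁷ = 5.49×10⁻¹¹ V²
V_n = √(5.49×10⁻¹¹) = 7.41×10⁻⁶ V = 7.41 µV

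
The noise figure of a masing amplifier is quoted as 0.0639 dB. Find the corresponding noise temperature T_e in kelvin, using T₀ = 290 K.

4.30 K

F = 10^(0.0639/10) = 1.01482
T_e = (F − 1)·T₀ = (1.01482 − 1) × 290 = 4.30 K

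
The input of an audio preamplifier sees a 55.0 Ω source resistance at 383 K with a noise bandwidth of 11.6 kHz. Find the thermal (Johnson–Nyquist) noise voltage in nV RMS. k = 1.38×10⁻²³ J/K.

116 nV

V_n = √(4kTRB)
4kTRB = 4 × 1.38×10⁻²³ × 383 × 5.50×10¹ × 1.16×10⁴ = 1.35×10⁻¹⁴ V²
V_n = √(1.35×10⁻¹⁴) = 1.16×10⁻⁷ V = 116 nV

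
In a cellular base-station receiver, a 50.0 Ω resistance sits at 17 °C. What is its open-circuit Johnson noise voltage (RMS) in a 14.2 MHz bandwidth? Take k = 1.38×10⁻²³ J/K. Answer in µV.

3.37 µV

T = 17 °C + 273.15 = 290.15 K
V_n = √(4kTRB)
4kTRB = 4 × 1.38×10⁻²³ × 290.15 × 5.00×10¹ × 1.42×10⁷ = 1.14×10⁻¹¹ V²
V_n = √(1.14×10⁻¹¹) = 3.37×10⁻⁶ V = 3.37 µV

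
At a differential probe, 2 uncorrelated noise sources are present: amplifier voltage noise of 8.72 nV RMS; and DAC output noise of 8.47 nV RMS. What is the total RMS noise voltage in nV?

12.2 nV

Uncorrelated sources add in power (mean-square): V_tot = √(ΣV_i²)
V_tot = √[(8.72×10⁻⁹)² + (8.47×10⁻⁹)²] = 1.22×10⁻⁸ V = 12.2 nV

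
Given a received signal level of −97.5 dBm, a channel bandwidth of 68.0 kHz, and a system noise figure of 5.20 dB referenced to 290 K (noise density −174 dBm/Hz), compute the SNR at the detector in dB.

Noise floor: N = −174 + 10 log₁₀(B) + NF
10 log₁₀(6.80×10⁴) = 48.33 dB
N = −174 + 48.33 + 5.20 = −120.47 dBm
SNR = P_sig − N = −97.5 − (−120.47) = 22.97 dB → 23.0 dB

23.0 dB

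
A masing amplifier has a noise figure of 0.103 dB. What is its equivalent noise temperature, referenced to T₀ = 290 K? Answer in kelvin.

F = 10^(0.103/10) = 1.024
T_e = (F − 1)·T₀ = (1.024 − 1) × 290 = 6.96 K

6.96 K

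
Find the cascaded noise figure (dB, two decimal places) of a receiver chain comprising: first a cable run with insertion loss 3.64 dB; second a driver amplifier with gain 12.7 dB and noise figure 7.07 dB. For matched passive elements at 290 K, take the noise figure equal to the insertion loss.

Convert to linear (a loss of L dB is a gain of −L dB): F_i = 10^(NF_i/10), G_i = 10^(G_i,dB/10)
  Stage 1: F_1 = 10^(3.64/10) = 2.312, G_1 = 10^(−3.64/10) = 0.4325
  Stage 2: F_2 = 10^(7.07/10) = 5.093, G_2 = 10^(12.7/10) = 18.62
Friis cascade:
  F = 2.312 + (5.093 − 1)/0.4325 = 11.78
NF = 10 log₁₀(11.78) = 10.71 dB

10.71 dB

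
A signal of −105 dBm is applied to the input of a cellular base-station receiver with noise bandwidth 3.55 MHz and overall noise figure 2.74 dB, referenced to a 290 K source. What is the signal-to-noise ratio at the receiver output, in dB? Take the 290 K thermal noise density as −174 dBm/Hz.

Noise floor: N = −174 + 10 log₁₀(B) + NF
10 log₁₀(3.55×10⁶) = 65.5 dB
N = −174 + 65.5 + 2.74 = −105.76 dBm
SNR = P_sig − N = −105 − (−105.76) = 0.76 dB → 0.8 dB

0.8 dB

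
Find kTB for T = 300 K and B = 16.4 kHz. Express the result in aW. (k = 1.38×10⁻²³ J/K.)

67.9 aW

P_n = kTB = 1.38×10⁻²³ × 300 × 1.64×10⁴ = 6.79×10⁻¹⁷ W = 67.9 aW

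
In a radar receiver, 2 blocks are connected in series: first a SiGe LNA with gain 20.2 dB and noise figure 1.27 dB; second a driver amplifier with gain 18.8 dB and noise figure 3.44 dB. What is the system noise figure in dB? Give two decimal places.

Convert to linear (a loss of L dB is a gain of −L dB): F_i = 10^(NF_i/10), G_i = 10^(G_i,dB/10)
  Stage 1: F_1 = 10^(1.27/10) = 1.340, G_1 = 10^(20.2/10) = 104.7
  Stage 2: F_2 = 10^(3.44/10) = 2.208, G_2 = 10^(18.8/10) = 75.86
Friis cascade:
  F = 1.340 + (2.208 − 1)/104.7 = 1.351
NF = 10 log₁₀(1.351) = 1.31 dB

1.31 dB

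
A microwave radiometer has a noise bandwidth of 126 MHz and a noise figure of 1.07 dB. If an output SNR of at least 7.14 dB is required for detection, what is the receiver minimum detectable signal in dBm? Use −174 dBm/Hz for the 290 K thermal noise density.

−84.8 dBm

Sensitivity = −174 + 10 log₁₀(B) + NF + SNR_min
= −174 + 81 + 1.07 + 7.14
= −84.79 dBm → −84.8 dBm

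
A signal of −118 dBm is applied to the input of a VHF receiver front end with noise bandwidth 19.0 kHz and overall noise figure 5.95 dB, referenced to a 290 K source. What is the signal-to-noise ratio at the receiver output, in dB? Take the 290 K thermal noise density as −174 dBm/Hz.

Noise floor: N = −174 + 10 log₁₀(B) + NF
10 log₁₀(1.90×10⁴) = 42.79 dB
N = −174 + 42.79 + 5.95 = −125.26 dBm
SNR = P_sig − N = −118 − (−125.26) = 7.26 dB → 7.3 dB

7.3 dB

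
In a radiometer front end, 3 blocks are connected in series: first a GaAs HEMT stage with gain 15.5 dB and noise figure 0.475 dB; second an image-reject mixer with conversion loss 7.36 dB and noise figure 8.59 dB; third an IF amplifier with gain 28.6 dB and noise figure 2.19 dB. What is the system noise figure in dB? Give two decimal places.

1.44 dB

Convert to linear (a loss of L dB is a gain of −L dB): F_i = 10^(NF_i/10), G_i = 10^(G_i,dB/10)
  Stage 1: F_1 = 10^(0.475/10) = 1.116, G_1 = 10^(15.5/10) = 35.48
  Stage 2: F_2 = 10^(8.59/10) = 7.228, G_2 = 10^(−7.36/10) = 0.1837
  Stage 3: F_3 = 10^(2.19/10) = 1.656, G_3 = 10^(28.6/10) = 724.4
Friis cascade:
  F = 1.116 + (7.228 − 1)/35.48 + (1.656 − 1)/6.516 = 1.392
NF = 10 log₁₀(1.392) = 1.44 dB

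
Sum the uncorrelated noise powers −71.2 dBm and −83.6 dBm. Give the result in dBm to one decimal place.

Convert to linear, add, convert back:
P₁ = 7.59×10⁻¹¹ W, P₂ = 4.37×10⁻¹² W
P_tot = 8.02×10⁻¹¹ W → 10 log₁₀(P_tot / 10⁻³) = −71.0 dBm

−71.0 dBm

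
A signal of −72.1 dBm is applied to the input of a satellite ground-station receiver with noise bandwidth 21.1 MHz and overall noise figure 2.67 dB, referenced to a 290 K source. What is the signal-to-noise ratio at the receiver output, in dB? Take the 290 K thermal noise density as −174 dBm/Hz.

26.0 dB

Noise floor: N = −174 + 10 log₁₀(B) + NF
10 log₁₀(2.11×10⁷) = 73.24 dB
N = −174 + 73.24 + 2.67 = −98.09 dBm
SNR = P_sig − N = −72.1 − (−98.09) = 25.99 dB → 26.0 dB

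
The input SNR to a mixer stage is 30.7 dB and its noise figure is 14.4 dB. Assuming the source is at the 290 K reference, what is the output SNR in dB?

By definition F = SNR_in/SNR_out, so in dB: SNR_out = SNR_in − NF
SNR_out = 30.7 − 14.4 = 16.3 dB

16.3 dB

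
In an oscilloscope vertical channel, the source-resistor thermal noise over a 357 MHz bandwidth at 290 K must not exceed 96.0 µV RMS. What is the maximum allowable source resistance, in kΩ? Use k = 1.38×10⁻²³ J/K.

Johnson–Nyquist: V_n = √(4kTRB) ⇒ R = V_n² / (4kTB)
4kTB = 4 × 1.38×10⁻²³ × 290 × 3.57×10⁸ = 5.71×10⁻¹²
R = (9.60×10⁻⁵)² / 5.71×10⁻¹² = 1.61×10³ Ω = 1.61 kΩ

1.61 kΩ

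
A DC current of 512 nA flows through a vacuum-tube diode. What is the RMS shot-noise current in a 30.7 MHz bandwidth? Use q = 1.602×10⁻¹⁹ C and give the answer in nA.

2.24 nA

I_n = √(2qI·B)
2qI·B = 2 × 1.602×10⁻¹⁹ × 5.12×10⁻⁷ × 3.07×10⁷ = 5.04×10⁻¹⁸ A²
I_n = √(5.04×10⁻¹⁸) = 2.24×10⁻⁹ A = 2.24 nA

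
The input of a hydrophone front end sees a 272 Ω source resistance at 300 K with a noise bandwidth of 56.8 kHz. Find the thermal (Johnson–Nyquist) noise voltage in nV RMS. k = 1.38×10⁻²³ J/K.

V_n = √(4kTRB)
4kTRB = 4 × 1.38×10⁻²³ × 300 × 2.72×10² × 5.68×10⁴ = 2.56×10⁻¹³ V²
V_n = √(2.56×10⁻¹³) = 5.06×10⁻⁷ V = 506 nV

506 nV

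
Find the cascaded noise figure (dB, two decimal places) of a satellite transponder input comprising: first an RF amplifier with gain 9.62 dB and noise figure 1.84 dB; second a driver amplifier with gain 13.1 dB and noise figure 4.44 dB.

2.36 dB

Convert to linear (a loss of L dB is a gain of −L dB): F_i = 10^(NF_i/10), G_i = 10^(G_i,dB/10)
  Stage 1: F_1 = 10^(1.84/10) = 1.528, G_1 = 10^(9.62/10) = 9.162
  Stage 2: F_2 = 10^(4.44/10) = 2.780, G_2 = 10^(13.1/10) = 20.42
Friis cascade:
  F = 1.528 + (2.780 − 1)/9.162 = 1.722
NF = 10 log₁₀(1.722) = 2.36 dB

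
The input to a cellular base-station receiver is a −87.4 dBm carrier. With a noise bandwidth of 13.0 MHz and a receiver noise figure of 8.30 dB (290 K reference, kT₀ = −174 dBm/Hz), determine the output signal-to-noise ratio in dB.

7.2 dB

Noise floor: N = −174 + 10 log₁₀(B) + NF
10 log₁₀(1.30×10⁷) = 71.14 dB
N = −174 + 71.14 + 8.30 = −94.56 dBm
SNR = P_sig − N = −87.4 − (−94.56) = 7.16 dB → 7.2 dB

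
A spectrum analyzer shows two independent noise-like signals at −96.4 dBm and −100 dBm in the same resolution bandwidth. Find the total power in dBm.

−94.8 dBm

Convert to linear, add, convert back:
P₁ = 2.29×10⁻¹³ W, P₂ = 1.00×10⁻¹³ W
P_tot = 3.29×10⁻¹³ W → 10 log₁₀(P_tot / 10⁻³) = −94.8 dBm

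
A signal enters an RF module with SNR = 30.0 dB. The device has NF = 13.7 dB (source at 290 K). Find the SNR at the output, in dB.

16.3 dB

By definition F = SNR_in/SNR_out, so in dB: SNR_out = SNR_in − NF
SNR_out = 30.0 − 13.7 = 16.3 dB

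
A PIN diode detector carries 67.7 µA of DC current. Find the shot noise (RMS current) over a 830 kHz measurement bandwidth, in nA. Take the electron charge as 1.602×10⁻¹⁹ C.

I_n = √(2qI·B)
2qI·B = 2 × 1.602×10⁻¹⁹ × 6.77×10⁻⁵ × 8.30×10⁵ = 1.80×10⁻¹⁷ A²
I_n = √(1.80×10⁻¹⁷) = 4.24×10⁻⁹ A = 4.24 nA

4.24 nA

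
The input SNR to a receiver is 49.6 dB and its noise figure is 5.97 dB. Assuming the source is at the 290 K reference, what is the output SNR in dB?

43.63 dB

By definition F = SNR_in/SNR_out, so in dB: SNR_out = SNR_in − NF
SNR_out = 49.6 − 5.97 = 43.63 dB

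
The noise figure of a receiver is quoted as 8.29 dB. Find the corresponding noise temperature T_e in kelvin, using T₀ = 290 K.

F = 10^(8.29/10) = 6.74528
T_e = (F − 1)·T₀ = (6.74528 − 1) × 290 = 1666 K

1666 K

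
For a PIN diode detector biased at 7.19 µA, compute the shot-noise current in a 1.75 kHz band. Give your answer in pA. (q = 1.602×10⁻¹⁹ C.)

63.5 pA

I_n = √(2qI·B)
2qI·B = 2 × 1.602×10⁻¹⁹ × 7.19×10⁻⁶ × 1.75×10³ = 4.03×10⁻²¹ A²
I_n = √(4.03×10⁻²¹) = 6.35×10⁻¹¹ A = 63.5 pA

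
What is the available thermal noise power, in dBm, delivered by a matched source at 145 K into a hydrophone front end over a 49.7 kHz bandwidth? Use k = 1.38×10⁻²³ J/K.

P_n = kTB = 1.38×10⁻²³ × 145 × 4.97×10⁴ = 9.94×10⁻¹⁷ W
In dBm: 10 log₁₀(9.94×10⁻¹⁷ / 10⁻³) = −130.0 dBm

−130.0 dBm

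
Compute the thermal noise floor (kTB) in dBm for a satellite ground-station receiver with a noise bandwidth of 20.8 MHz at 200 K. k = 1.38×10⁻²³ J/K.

−102.4 dBm

P_n = kTB = 1.38×10⁻²³ × 200 × 2.08×10⁷ = 5.74×10⁻¹⁴ W
In dBm: 10 log₁₀(5.74×10⁻¹⁴ / 10⁻³) = −102.4 dBm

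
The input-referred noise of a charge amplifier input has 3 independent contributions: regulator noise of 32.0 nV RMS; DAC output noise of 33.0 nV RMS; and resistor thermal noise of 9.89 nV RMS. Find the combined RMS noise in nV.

47.0 nV

Uncorrelated sources add in power (mean-square): V_tot = √(ΣV_i²)
V_tot = √[(3.20×10⁻⁸)² + (3.30×10⁻⁸)² + (9.89×10⁻⁹)²] = 4.70×10⁻⁸ V = 47.0 nV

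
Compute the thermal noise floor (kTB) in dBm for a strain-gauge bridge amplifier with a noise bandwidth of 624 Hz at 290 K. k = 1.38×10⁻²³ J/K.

P_n = kTB = 1.38×10⁻²³ × 290 × 6.24×10² = 2.50×10⁻¹⁸ W
In dBm: 10 log₁₀(2.50×10⁻¹⁸ / 10⁻³) = −146.0 dBm

−146.0 dBm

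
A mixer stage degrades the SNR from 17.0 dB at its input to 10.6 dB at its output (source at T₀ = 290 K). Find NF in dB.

6.4 dB

NF (dB) = SNR_in(dB) − SNR_out(dB) when the source is at T₀
NF = 17.0 − 10.6 = 6.4 dB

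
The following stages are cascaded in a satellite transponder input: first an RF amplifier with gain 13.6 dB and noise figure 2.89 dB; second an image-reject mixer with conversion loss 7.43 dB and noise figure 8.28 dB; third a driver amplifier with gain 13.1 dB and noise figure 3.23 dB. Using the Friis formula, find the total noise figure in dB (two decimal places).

3.91 dB

Convert to linear (a loss of L dB is a gain of −L dB): F_i = 10^(NF_i/10), G_i = 10^(G_i,dB/10)
  Stage 1: F_1 = 10^(2.89/10) = 1.945, G_1 = 10^(13.6/10) = 22.91
  Stage 2: F_2 = 10^(8.28/10) = 6.730, G_2 = 10^(−7.43/10) = 0.1807
  Stage 3: F_3 = 10^(3.23/10) = 2.104, G_3 = 10^(13.1/10) = 20.42
Friis cascade:
  F = 1.945 + (6.730 − 1)/22.91 + (2.104 − 1)/4.140 = 2.462
NF = 10 log₁₀(2.462) = 3.91 dB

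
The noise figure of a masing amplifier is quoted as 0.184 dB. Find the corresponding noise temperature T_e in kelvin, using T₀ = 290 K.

12.6 K

F = 10^(0.184/10) = 1.04328
T_e = (F − 1)·T₀ = (1.04328 − 1) × 290 = 12.6 K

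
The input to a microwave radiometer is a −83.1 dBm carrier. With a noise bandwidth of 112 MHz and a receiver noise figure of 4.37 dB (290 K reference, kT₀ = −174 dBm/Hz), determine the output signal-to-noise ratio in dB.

6.0 dB

Noise floor: N = −174 + 10 log₁₀(B) + NF
10 log₁₀(1.12×10⁸) = 80.49 dB
N = −174 + 80.49 + 4.37 = −89.14 dBm
SNR = P_sig − N = −83.1 − (−89.14) = 6.04 dB → 6.0 dB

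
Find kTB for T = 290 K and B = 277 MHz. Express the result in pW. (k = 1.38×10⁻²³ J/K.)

P_n = kTB = 1.38×10⁻²³ × 290 × 2.77×10⁸ = 1.11×10⁻¹² W = 1.11 pW

1.11 pW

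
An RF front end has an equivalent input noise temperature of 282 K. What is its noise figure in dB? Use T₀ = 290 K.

2.95 dB

F = 1 + T_e/T₀ = 1 + 282/290 = 1.97241
NF = 10 log₁₀(1.97241) = 2.95 dB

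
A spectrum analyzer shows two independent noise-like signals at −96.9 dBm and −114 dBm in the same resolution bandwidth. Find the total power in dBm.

Convert to linear, add, convert back:
P₁ = 2.04×10⁻¹³ W, P₂ = 3.98×10⁻¹⁵ W
P_tot = 2.08×10⁻¹³ W → 10 log₁₀(P_tot / 10⁻³) = −96.8 dBm

−96.8 dBm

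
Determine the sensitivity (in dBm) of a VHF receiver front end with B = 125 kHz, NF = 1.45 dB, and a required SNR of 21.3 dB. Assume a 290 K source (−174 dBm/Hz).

−100.3 dBm

Sensitivity = −174 + 10 log₁₀(B) + NF + SNR_min
= −174 + 50.97 + 1.45 + 21.3
= −100.28 dBm → −100.3 dBm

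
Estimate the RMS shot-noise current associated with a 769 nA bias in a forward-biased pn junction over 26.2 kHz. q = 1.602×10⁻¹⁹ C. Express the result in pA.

I_n = √(2qI·B)
2qI·B = 2 × 1.602×10⁻¹⁹ × 7.69×10⁻⁷ × 2.62×10⁴ = 6.46×10⁻²¹ A²
I_n = √(6.46×10⁻²¹) = 8.03×10⁻¹¹ A = 80.3 pA

80.3 pA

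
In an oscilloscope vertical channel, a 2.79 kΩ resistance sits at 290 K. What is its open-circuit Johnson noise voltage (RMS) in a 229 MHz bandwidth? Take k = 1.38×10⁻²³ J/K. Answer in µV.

V_n = √(4kTRB)
4kTRB = 4 × 1.38×10⁻²³ × 290 × 2.79×10³ × 2.29×10⁸ = 1.02×10⁻⁸ V²
V_n = √(1.02×10⁻⁸) = 1.01×10⁻⁴ V = 101 µV

101 µV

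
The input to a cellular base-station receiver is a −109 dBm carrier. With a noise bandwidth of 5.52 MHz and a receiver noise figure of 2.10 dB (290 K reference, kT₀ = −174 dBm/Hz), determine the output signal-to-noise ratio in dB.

Noise floor: N = −174 + 10 log₁₀(B) + NF
10 log₁₀(5.52×10⁶) = 67.42 dB
N = −174 + 67.42 + 2.10 = −104.48 dBm
SNR = P_sig − N = −109 − (−104.48) = −4.52 dB → −4.5 dB

−4.5 dB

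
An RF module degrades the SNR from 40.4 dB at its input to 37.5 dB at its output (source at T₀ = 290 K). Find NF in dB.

2.9 dB

NF (dB) = SNR_in(dB) − SNR_out(dB) when the source is at T₀
NF = 40.4 − 37.5 = 2.9 dB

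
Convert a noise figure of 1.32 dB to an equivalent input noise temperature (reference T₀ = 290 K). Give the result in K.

F = 10^(1.32/10) = 1.35519
T_e = (F − 1)·T₀ = (1.35519 − 1) × 290 = 103 K

103 K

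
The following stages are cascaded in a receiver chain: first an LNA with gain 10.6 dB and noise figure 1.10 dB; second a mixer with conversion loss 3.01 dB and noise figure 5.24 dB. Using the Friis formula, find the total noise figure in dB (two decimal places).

Convert to linear (a loss of L dB is a gain of −L dB): F_i = 10^(NF_i/10), G_i = 10^(G_i,dB/10)
  Stage 1: F_1 = 10^(1.10/10) = 1.288, G_1 = 10^(10.6/10) = 11.48
  Stage 2: F_2 = 10^(5.24/10) = 3.342, G_2 = 10^(−3.01/10) = 0.5000
Friis cascade:
  F = 1.288 + (3.342 − 1)/11.48 = 1.492
NF = 10 log₁₀(1.492) = 1.74 dB

1.74 dB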